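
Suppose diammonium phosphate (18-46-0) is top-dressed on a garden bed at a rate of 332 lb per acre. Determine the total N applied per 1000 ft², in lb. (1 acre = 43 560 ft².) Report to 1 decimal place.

nitrogen per acre = 332 × 18% = 59.76 lb.
Convert to per 1000 ft²: 59.76 × 0.0229568 = 1.3719 lb.

1.4 lb N per thousand sq ft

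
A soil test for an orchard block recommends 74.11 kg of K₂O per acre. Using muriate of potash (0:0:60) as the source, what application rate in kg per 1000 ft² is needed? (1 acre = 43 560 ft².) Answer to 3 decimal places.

2.836 kg of product per thousand sq ft

Product per acre = 74.11 / 60% = 123.517 kg.
Convert to per 1000 ft²: 123.517 × 0.0229568 = 2.83555 kg.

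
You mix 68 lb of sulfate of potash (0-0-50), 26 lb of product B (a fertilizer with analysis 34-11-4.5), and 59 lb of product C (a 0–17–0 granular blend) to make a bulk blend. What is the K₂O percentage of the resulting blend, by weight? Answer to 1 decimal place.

Total mass = 68 + 26 + 59 = 153 lb.
K₂O mass = 50%×68 + 4.5%×26 + 0%×59 = 35.17 lb.
% K₂O = 35.17 / 153 = 22.9869%.

23.0% K₂O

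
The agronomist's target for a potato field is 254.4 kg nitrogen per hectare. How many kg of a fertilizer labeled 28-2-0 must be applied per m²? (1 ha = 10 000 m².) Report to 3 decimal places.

Product per hectare = 254.4 / 28% = 908.571 kg.
Convert to per m²: 908.571 × 0.0001 = 0.0908571 kg.

0.091 kg of product per sq m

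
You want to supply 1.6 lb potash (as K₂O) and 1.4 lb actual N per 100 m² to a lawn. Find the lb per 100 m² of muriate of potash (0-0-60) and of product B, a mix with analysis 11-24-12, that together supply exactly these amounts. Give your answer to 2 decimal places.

With a, b = lb per 100 m² of muriate of potash and product B:
K₂O: 0.6·a + 0.12·b = 1.6
N: 0·a + 0.11·b = 1.4
Solving simultaneously: a = 0.121212, b = 12.7273.

0.12 lb muriate of potash, 12.73 lb product B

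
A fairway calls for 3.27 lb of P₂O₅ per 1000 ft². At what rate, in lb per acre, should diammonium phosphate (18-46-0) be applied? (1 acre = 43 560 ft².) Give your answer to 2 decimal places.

309.65 lb of product per acre

Product per 1000 ft² = 3.27 / 46% = 7.1087 lb.
Convert to per acre: 7.1087 × 43.56 = 309.6548 lb.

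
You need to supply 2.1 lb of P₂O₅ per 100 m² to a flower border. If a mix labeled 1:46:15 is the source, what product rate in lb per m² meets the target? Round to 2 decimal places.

0.05 lb of product per sq m

Product per 100 m² = 2.1 / 46% = 4.56522 lb.
Convert to per m²: 4.56522 × 0.01 = 0.0456522 lb.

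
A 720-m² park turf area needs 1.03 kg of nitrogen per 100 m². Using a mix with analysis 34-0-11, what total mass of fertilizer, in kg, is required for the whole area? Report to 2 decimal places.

21.81 kg

Product per 100 m² = 1.03 / 34% = 3.02941 kg.
Total product = 3.02941 × 720 / 100 = 21.8118 kg.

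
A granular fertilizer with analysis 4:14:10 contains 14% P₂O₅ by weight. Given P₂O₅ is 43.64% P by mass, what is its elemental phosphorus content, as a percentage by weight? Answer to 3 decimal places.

6.110% P

%P = 14 × 0.4364 = 6.1096%.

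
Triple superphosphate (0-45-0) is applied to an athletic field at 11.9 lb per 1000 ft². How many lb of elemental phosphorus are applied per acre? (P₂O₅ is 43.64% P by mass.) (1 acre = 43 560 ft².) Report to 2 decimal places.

P₂O₅ per 1000 ft² = 11.9 × 45% = 5.355 lb.
Elemental P = 5.355 × 0.4364 = 2.33692 lb per 1000 ft².
Convert to per acre: 2.33692 × 43.56 = 101.796 lb.

101.80 lb P per acre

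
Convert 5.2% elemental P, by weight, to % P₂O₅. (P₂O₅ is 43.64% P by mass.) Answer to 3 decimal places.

11.916% P₂O₅

%P₂O₅ = 5.2 / 0.4364 = 11.9157%.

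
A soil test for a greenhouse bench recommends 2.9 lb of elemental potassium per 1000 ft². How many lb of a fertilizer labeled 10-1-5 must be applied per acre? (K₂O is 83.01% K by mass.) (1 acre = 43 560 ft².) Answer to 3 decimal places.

As K₂O: 2.9 / 0.8301 = 3.49355 lb per 1000 ft².
Product per 1000 ft² = 3.49355 / 5% = 69.8711 lb.
Convert to per acre: 69.8711 × 43.56 = 3043.5851 lb.

3043.585 lb of product per acre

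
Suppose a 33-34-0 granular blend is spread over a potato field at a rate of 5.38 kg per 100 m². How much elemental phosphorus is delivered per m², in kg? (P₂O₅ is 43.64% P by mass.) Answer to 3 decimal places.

0.008 kg P per sq m

P₂O₅ per 100 m² = 5.38 × 34% = 1.8292 kg.
Elemental P = 1.8292 × 0.4364 = 0.798263 kg per 100 m².
Convert to per m²: 0.798263 × 0.01 = 0.00798263 kg.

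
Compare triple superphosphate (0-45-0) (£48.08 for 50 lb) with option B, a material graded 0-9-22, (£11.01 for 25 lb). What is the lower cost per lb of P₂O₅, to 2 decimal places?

£2.14 per lb P₂O₅ (triple superphosphate)

triple superphosphate: P₂O₅ per bag = 50 × 45% = 22.5 lb; cost = 48.08 / 22.5 = £2.1369/lb P₂O₅.
option B: P₂O₅ per bag = 25 × 9% = 2.25 lb; cost = 11.01 / 2.25 = £4.8933/lb P₂O₅.
triple superphosphate is cheaper.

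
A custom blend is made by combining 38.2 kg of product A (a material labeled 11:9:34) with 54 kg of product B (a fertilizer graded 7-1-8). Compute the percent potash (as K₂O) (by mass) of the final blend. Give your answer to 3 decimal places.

18.772% K₂O

Total mass = 38.2 + 54 = 92.2 kg.
K₂O mass = 34%×38.2 + 8%×54 = 17.308 kg.
% K₂O = 17.308 / 92.2 = 18.7722%.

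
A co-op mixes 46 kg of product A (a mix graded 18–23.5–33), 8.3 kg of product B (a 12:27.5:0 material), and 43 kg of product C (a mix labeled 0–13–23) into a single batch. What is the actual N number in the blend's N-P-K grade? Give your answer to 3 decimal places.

9.533% N

Total mass = 46 + 8.3 + 43 = 97.3 kg.
N mass = 18%×46 + 12%×8.3 + 0%×43 = 9.276 kg.
% N = 9.276 / 97.3 = 9.5334%.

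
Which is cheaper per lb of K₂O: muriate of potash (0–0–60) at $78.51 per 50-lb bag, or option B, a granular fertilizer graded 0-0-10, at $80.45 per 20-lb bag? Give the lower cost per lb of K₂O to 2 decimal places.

muriate of potash: K₂O per bag = 50 × 60% = 30 lb; cost = 78.51 / 30 = $2.6170/lb K₂O.
option B: K₂O per bag = 20 × 10% = 2 lb; cost = 80.45 / 2 = $40.2250/lb K₂O.
muriate of potash is cheaper.

$2.62 per lb K₂O (muriate of potash)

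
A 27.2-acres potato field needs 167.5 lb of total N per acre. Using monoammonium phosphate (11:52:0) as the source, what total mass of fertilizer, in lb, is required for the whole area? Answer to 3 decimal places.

Product per acre = 167.5 / 11% = 1522.73 lb.
Total product = 1522.73 × 27.2 = 41418.1818 lb.

41418.182 lb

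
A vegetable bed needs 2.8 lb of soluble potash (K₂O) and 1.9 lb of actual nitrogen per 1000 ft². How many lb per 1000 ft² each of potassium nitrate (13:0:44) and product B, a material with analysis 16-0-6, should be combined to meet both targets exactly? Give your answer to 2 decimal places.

Let a = lb of potassium nitrate, b = lb of product B (per 1000 ft²).
K₂O: 0.44·a + 0.06·b = 2.8
N: 0.13·a + 0.16·b = 1.9
Solving simultaneously: a = 5.33546, b = 7.53994.

5.34 lb potassium nitrate, 7.54 lb product B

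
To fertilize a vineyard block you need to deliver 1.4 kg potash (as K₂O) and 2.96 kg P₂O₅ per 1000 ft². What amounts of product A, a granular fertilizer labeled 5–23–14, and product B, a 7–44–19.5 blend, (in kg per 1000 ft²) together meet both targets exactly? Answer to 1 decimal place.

2.3 kg product A, 5.5 kg product B

Per-1000 ft² balance (a = product A, b = product B):
K₂O: 0.14·a + 0.195·b = 1.4
P₂O₅: 0.23·a + 0.44·b = 2.96
Solving simultaneously: a = 2.31642, b = 5.51642.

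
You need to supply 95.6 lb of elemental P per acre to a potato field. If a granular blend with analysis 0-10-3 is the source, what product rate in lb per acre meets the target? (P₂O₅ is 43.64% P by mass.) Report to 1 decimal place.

As P₂O₅: 95.6 / 0.4364 = 219.065 lb per acre.
Product per acre = 219.065 / 10% = 2190.65 lb.

2190.7 lb of product per acre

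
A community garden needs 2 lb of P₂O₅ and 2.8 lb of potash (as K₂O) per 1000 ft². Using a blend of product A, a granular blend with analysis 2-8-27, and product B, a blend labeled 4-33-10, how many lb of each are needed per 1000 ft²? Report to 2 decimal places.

8.93 lb product A, 3.90 lb product B

Per-1000 ft² balance (a = product A, b = product B):
P₂O₅: 0.08·a + 0.33·b = 2
K₂O: 0.27·a + 0.1·b = 2.8
Solving simultaneously: a = 8.92725, b = 3.89642.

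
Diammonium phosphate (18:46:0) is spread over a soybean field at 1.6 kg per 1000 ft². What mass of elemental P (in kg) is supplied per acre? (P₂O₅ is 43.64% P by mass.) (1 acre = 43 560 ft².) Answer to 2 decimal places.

P₂O₅ per 1000 ft² = 1.6 × 46% = 0.736 kg.
Elemental P = 0.736 × 0.4364 = 0.32119 kg per 1000 ft².
Convert to per acre: 0.32119 × 43.56 = 13.9911 kg.

13.99 kg P per acre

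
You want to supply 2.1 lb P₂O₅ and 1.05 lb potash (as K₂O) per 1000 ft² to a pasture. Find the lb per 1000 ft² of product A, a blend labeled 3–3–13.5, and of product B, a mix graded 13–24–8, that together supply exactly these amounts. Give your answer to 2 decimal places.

Per-1000 ft² balance (a = product A, b = product B):
P₂O₅: 0.03·a + 0.24·b = 2.1
K₂O: 0.135·a + 0.08·b = 1.05
Eliminate a: (row1) − 0.03/0.135·(row2) → 0.222222·b = 1.86667, so b = 8.4.
Back-substitute: a = (2.1 − 0.24·8.4) / 0.03 = 2.8.

2.80 lb product A, 8.40 lb product B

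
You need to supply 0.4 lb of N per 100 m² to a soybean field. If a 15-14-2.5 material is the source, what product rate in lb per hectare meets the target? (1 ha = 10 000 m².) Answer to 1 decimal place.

Product per 100 m² = 0.4 / 15% = 2.66667 lb.
Convert to per hectare: 2.66667 × 100 = 266.667 lb.

266.7 lb of product per hectare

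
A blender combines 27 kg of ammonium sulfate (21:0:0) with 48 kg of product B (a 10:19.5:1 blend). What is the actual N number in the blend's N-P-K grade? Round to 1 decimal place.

14.0% N

Total mass = 27 + 48 = 75 kg.
N mass = 21%×27 + 10%×48 = 10.47 kg.
% N = 10.47 / 75 = 13.96%.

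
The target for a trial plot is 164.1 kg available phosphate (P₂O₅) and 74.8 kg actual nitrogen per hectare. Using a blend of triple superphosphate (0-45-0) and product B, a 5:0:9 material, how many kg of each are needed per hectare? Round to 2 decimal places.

Per-hectare balance (a = triple superphosphate, b = product B):
P₂O₅: 0.45·a + 0·b = 164.1
N: 0·a + 0.05·b = 74.8
Solving simultaneously: a = 364.667, b = 1496.

364.67 kg triple superphosphate, 1496.00 kg product B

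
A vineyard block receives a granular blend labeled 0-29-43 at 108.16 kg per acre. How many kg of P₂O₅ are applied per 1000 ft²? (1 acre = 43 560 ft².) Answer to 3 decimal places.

0.720 kg P₂O₅ per thousand sq ft

P₂O₅ per acre = 108.16 × 29% = 31.3664 kg.
Convert to per 1000 ft²: 31.3664 × 0.0229568 = 0.720073 kg.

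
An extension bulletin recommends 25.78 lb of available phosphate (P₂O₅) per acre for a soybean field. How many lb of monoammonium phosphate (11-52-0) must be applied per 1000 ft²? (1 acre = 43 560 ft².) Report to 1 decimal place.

Product per acre = 25.78 / 52% = 49.5769 lb.
Convert to per 1000 ft²: 49.5769 × 0.0229568 = 1.13813 lb.

1.1 lb of product per thousand sq ft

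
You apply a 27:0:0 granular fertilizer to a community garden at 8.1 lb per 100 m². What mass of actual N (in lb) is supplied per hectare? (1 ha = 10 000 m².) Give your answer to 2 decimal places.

nitrogen per 100 m² = 8.1 × 27% = 2.187 lb.
Convert to per hectare: 2.187 × 100 = 218.7 lb.

218.70 lb N per hectare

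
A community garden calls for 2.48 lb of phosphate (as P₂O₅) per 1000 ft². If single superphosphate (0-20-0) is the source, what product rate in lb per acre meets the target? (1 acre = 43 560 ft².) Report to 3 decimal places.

540.144 lb of product per acre

Product per 1000 ft² = 2.48 / 20% = 12.4 lb.
Convert to per acre: 12.4 × 43.56 = 540.144 lb.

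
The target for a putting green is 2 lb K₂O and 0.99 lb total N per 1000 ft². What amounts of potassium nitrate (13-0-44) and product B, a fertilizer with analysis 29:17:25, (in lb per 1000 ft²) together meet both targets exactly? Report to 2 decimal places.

Let a = lb of potassium nitrate, b = lb of product B (per 1000 ft²).
K₂O: 0.44·a + 0.25·b = 2
N: 0.13·a + 0.29·b = 0.99
Eliminate b: (row1) − 0.25/0.29·(row2) → 0.327931·a = 1.14655, so a = 3.49632.
Then b = (0.99 − 0.13·3.49632) / 0.29 = 1.84648.

3.50 lb potassium nitrate, 1.85 lb product B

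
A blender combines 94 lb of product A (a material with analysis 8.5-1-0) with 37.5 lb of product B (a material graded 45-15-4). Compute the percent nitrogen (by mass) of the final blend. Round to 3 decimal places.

Total mass = 94 + 37.5 = 131.5 lb.
N mass = 8.5%×94 + 45%×37.5 = 24.865 lb.
% N = 24.865 / 131.5 = 18.9087%.

18.909% N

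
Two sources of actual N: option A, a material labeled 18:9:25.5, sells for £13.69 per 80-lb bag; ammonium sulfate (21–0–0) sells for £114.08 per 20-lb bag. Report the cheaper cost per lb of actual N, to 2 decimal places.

£0.95 per lb N (option A)

option A: N per bag = 80 × 18% = 14.4 lb; cost = 13.69 / 14.4 = £0.9507/lb N.
ammonium sulfate: N per bag = 20 × 21% = 4.2 lb; cost = 114.08 / 4.2 = £27.1619/lb N.
option A is cheaper.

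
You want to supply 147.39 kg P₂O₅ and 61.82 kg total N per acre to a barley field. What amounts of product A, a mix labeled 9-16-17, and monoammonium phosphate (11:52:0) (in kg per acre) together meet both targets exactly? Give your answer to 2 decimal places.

With a, b = kg per acre of product A and monoammonium phosphate:
P₂O₅: 0.16·a + 0.52·b = 147.39
N: 0.09·a + 0.11·b = 61.82
Eliminate a: (row1) − 0.16/0.09·(row2) → 0.324444·b = 37.4878, so b = 115.5445.
Back-substitute: a = (147.39 − 0.52·115.5445) / 0.16 = 545.668.

545.67 kg product A, 115.54 kg monoammonium phosphate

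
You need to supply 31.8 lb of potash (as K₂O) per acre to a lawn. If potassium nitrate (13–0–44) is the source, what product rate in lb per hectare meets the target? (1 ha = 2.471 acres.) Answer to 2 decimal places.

178.59 lb of product per hectare

Product per acre = 31.8 / 44% = 72.2727 lb.
Convert to per hectare: 72.2727 × 2.471 = 178.586 lb.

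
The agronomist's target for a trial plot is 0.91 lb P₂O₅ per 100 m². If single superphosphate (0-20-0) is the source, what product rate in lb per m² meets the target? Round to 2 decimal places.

0.05 lb of product per sq m

Product per 100 m² = 0.91 / 20% = 4.55 lb.
Convert to per m²: 4.55 × 0.01 = 0.0455 lb.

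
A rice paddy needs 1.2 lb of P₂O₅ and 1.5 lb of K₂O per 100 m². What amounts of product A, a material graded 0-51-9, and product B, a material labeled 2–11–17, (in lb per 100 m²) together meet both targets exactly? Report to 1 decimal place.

Per-100 m² balance (a = product A, b = product B):
P₂O₅: 0.51·a + 0.11·b = 1.2
K₂O: 0.09·a + 0.17·b = 1.5
Solving simultaneously: a = 0.507812, b = 8.55469.

0.5 lb product A, 8.6 lb product B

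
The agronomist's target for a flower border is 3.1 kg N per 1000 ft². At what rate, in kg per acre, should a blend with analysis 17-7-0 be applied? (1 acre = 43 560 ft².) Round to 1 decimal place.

Product per 1000 ft² = 3.1 / 17% = 18.2353 kg.
Convert to per acre: 18.2353 × 43.56 = 794.329 kg.

794.3 kg of product per acre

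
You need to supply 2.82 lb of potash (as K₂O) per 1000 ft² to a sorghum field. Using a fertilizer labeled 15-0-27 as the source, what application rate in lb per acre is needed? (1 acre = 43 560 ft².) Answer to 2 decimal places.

454.96 lb of product per acre

Product per 1000 ft² = 2.82 / 27% = 10.4444 lb.
Convert to per acre: 10.4444 × 43.56 = 454.96 lb.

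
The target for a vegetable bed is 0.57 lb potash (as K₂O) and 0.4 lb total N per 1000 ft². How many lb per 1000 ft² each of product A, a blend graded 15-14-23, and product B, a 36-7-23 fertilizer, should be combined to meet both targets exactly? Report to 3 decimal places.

Let a = lb of product A, b = lb of product B (per 1000 ft²).
K₂O: 0.23·a + 0.23·b = 0.57
N: 0.15·a + 0.36·b = 0.4
Eliminate b: (row1) − 0.23/0.36·(row2) → 0.134167·a = 0.314444, so a = 2.34369.
Then b = (0.4 − 0.15·2.34369) / 0.36 = 0.134576.

2.344 lb product A, 0.135 lb product B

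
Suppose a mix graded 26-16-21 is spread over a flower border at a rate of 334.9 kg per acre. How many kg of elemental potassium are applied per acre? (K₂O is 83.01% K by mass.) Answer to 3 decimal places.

58.380 kg K per acre

K₂O per acre = 334.9 × 21% = 70.329 kg.
Elemental K = 70.329 × 0.8301 = 58.3801 kg per acre.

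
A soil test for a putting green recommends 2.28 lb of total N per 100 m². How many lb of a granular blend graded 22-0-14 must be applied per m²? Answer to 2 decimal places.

0.10 lb of product per sq m

Product per 100 m² = 2.28 / 22% = 10.3636 lb.
Convert to per m²: 10.3636 × 0.01 = 0.103636 lb.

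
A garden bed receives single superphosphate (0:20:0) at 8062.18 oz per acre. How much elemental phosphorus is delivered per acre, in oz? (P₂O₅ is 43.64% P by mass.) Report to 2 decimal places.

P₂O₅ per acre = 8062.18 × 20% = 1612.44 oz.
Elemental P = 1612.44 × 0.4364 = 703.667 oz per acre.

703.67 oz P per acre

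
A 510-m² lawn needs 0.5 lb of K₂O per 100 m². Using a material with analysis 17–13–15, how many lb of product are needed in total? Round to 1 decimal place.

Product per 100 m² = 0.5 / 15% = 3.33333 lb.
Total product = 3.33333 × 510 / 100 = 17 lb.

17.0 lb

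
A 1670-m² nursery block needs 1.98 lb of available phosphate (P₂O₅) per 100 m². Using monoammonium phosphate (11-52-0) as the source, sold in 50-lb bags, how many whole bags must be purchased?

Product per 100 m² = 1.98 / 52% = 3.80769 lb.
Total product = 3.80769 × 1670 / 100 = 63.5885 lb.
Bags = ⌈63.5885 / 50⌉ = 2.

2 bags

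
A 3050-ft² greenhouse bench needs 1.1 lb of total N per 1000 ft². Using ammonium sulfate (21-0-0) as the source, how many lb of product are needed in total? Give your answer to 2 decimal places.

Product per 1000 ft² = 1.1 / 21% = 5.2381 lb.
Total product = 5.2381 × 3050 / 1000 = 15.9762 lb.

15.98 lb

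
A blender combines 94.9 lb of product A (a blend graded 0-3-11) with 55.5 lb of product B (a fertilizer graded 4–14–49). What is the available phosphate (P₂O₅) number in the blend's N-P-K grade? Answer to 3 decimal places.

7.059% P₂O₅

Total mass = 94.9 + 55.5 = 150.4 lb.
P₂O₅ mass = 3%×94.9 + 14%×55.5 = 10.617 lb.
% P₂O₅ = 10.617 / 150.4 = 7.05918%.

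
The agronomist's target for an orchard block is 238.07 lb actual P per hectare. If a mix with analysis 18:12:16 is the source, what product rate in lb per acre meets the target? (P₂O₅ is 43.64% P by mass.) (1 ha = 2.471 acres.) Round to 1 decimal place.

As P₂O₅: 238.07 / 0.4364 = 545.532 lb per hectare.
Product per hectare = 545.532 / 12% = 4546.1 lb.
Convert to per acre: 4546.1 × 0.404694 = 1839.78 lb.

1839.8 lb of product per acre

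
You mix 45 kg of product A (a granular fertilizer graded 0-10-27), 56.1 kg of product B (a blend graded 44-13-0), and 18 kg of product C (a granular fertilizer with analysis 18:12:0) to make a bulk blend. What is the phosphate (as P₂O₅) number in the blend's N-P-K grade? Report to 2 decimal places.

Total mass = 45 + 56.1 + 18 = 119.1 kg.
P₂O₅ mass = 10%×45 + 13%×56.1 + 12%×18 = 13.953 kg.
% P₂O₅ = 13.953 / 119.1 = 11.7154%.

11.72% P₂O₅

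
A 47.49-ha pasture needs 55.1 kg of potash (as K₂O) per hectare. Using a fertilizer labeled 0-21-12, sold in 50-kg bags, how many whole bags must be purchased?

Product per hectare = 55.1 / 12% = 459.167 kg.
Total product = 459.167 × 47.49 = 21805.8 kg.
Bags = ⌈21805.8 / 50⌉ = 437.

437 bags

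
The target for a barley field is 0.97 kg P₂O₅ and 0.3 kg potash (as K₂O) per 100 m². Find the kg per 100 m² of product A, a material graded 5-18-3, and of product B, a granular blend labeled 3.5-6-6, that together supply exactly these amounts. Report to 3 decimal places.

4.467 kg product A, 2.767 kg product B

Per-100 m² balance (a = product A, b = product B):
P₂O₅: 0.18·a + 0.06·b = 0.97
K₂O: 0.03·a + 0.06·b = 0.3
Eliminate b: (row1) − 0.06/0.06·(row2) → 0.15·a = 0.67, so a = 4.46667.
Then b = (0.3 − 0.03·4.46667) / 0.06 = 2.76667.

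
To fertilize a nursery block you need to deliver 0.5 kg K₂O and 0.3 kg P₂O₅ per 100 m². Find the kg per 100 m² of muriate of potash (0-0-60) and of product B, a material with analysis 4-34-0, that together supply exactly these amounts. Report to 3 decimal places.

0.833 kg muriate of potash, 0.882 kg product B

Let a = kg of muriate of potash, b = kg of product B (per 100 m²).
K₂O: 0.6·a + 0·b = 0.5
P₂O₅: 0·a + 0.34·b = 0.3
Solving simultaneously: a = 0.833333, b = 0.882353.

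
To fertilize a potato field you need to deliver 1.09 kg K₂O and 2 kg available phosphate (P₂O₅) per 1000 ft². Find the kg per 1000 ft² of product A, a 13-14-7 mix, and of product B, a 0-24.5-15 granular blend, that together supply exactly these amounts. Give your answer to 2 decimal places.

8.56 kg product A, 3.27 kg product B

With a, b = kg per 1000 ft² of product A and product B:
K₂O: 0.07·a + 0.15·b = 1.09
P₂O₅: 0.14·a + 0.245·b = 2
From row1: a = (1.09 − 0.15·b) / 0.07.
Into row2: 0.14·(1.09 − 0.15·b)/0.07 + 0.245·b = 2 → b = 3.27273, a = 8.55844.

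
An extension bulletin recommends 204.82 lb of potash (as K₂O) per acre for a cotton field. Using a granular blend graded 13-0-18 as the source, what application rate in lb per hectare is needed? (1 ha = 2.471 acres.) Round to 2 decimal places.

2811.72 lb of product per hectare

Product per acre = 204.82 / 18% = 1137.89 lb.
Convert to per hectare: 1137.89 × 2.471 = 2811.723 lb.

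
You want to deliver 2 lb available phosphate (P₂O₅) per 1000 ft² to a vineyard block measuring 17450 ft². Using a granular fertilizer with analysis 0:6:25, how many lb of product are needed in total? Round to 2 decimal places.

Product per 1000 ft² = 2 / 6% = 33.3333 lb.
Total product = 33.3333 × 17450 / 1000 = 581.667 lb.

581.67 lb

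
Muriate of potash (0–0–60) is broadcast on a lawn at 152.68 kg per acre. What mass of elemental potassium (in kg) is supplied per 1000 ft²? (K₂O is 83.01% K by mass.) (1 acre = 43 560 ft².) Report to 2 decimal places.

K₂O per acre = 152.68 × 60% = 91.608 kg.
Elemental K = 91.608 × 0.8301 = 76.0438 kg per acre.
Convert to per 1000 ft²: 76.0438 × 0.0229568 = 1.74573 kg.

1.75 kg K per thousand sq ft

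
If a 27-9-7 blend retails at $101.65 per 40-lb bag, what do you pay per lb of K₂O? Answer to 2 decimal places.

$36.30 per lb K₂O

K₂O in bag = 40 × 7% = 2.8 lb.
Cost per lb K₂O = $101.65 / 2.8 = $36.3036.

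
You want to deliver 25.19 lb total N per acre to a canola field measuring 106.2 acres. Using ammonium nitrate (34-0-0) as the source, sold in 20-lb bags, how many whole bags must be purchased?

394 bags

Product per acre = 25.19 / 34% = 74.0882 lb.
Total product = 74.0882 × 106.2 = 7868.17 lb.
Bags = ⌈7868.17 / 20⌉ = 394.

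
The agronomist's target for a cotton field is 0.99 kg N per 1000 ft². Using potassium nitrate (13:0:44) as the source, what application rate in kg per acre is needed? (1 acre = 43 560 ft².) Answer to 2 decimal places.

Product per 1000 ft² = 0.99 / 13% = 7.61538 kg.
Convert to per acre: 7.61538 × 43.56 = 331.726 kg.

331.73 kg of product per acre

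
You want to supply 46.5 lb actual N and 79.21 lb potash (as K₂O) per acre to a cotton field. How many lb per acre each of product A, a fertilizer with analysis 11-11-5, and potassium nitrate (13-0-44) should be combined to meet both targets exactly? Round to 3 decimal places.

Let a = lb of product A, b = lb of potassium nitrate (per acre).
N: 0.11·a + 0.13·b = 46.5
K₂O: 0.05·a + 0.44·b = 79.21
From row1: a = (46.5 − 0.13·b) / 0.11.
Into row2: 0.05·(46.5 − 0.13·b)/0.11 + 0.44·b = 79.21 → b = 152.4606, a = 242.5465.

242.547 lb product A, 152.461 lb potassium nitrate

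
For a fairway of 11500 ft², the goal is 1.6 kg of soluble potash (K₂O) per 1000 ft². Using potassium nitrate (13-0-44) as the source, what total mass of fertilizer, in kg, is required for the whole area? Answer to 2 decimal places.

41.82 kg

Product per 1000 ft² = 1.6 / 44% = 3.63636 kg.
Total product = 3.63636 × 11500 / 1000 = 41.8182 kg.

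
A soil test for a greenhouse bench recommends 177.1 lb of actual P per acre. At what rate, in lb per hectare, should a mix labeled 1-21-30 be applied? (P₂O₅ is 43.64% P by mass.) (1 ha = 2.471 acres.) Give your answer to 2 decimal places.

4775.15 lb of product per hectare

As P₂O₅: 177.1 / 0.4364 = 405.82 lb per acre.
Product per acre = 405.82 / 21% = 1932.48 lb.
Convert to per hectare: 1932.48 × 2.471 = 4775.153 lb.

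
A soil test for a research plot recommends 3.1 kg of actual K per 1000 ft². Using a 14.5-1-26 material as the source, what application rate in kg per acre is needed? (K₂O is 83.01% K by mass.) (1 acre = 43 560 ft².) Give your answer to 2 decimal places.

As K₂O: 3.1 / 0.8301 = 3.73449 kg per 1000 ft².
Product per 1000 ft² = 3.73449 / 26% = 14.3634 kg.
Convert to per acre: 14.3634 × 43.56 = 625.671 kg.

625.67 kg of product per acre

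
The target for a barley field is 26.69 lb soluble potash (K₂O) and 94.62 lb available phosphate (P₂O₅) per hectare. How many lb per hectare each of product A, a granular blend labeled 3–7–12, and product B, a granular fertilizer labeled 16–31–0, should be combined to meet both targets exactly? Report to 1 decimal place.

Per-hectare balance (a = product A, b = product B):
K₂O: 0.12·a + 0·b = 26.69
P₂O₅: 0.07·a + 0.31·b = 94.62
Eliminate a: (row1) − 0.12/0.07·(row2) → -0.531429·b = -135.516, so b = 255.003.
Back-substitute: a = (26.69 − 0·255.003) / 0.12 = 222.417.

222.4 lb product A, 255.0 lb product B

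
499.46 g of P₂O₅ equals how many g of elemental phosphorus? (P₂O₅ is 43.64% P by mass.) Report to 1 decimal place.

P = 499.46 × 0.4364 = 217.964 g.

218.0 g P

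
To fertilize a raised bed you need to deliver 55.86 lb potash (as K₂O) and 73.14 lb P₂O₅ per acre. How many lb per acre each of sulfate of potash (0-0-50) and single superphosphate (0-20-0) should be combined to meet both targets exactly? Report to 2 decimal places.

Let a = lb of sulfate of potash, b = lb of single superphosphate (per acre).
K₂O: 0.5·a + 0·b = 55.86
P₂O₅: 0·a + 0.2·b = 73.14
Solving simultaneously: a = 111.72, b = 365.7.

111.72 lb sulfate of potash, 365.70 lb single superphosphate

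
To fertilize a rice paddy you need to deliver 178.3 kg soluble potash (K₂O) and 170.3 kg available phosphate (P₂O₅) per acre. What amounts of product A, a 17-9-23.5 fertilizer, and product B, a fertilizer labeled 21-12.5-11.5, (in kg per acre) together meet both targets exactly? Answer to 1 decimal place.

142.1 kg product A, 1260.1 kg product B

Per-acre balance (a = product A, b = product B):
K₂O: 0.235·a + 0.115·b = 178.3
P₂O₅: 0.09·a + 0.125·b = 170.3
Eliminate a: (row1) − 0.235/0.09·(row2) → -0.211389·b = -266.372, so b = 1260.11.
Back-substitute: a = (178.3 − 0.115·1260.11) / 0.235 = 142.076.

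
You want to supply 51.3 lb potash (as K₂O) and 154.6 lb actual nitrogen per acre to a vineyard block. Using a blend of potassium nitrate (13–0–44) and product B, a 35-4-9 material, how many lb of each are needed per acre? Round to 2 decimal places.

Per-acre balance (a = potassium nitrate, b = product B):
K₂O: 0.44·a + 0.09·b = 51.3
N: 0.13·a + 0.35·b = 154.6
Solving simultaneously: a = 28.3978, b = 431.167.

28.40 lb potassium nitrate, 431.17 lb product B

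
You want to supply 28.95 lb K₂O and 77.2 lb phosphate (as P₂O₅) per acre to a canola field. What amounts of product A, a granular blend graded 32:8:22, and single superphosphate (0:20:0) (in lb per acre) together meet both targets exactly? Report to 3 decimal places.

131.591 lb product A, 333.364 lb single superphosphate

With a, b = lb per acre of product A and single superphosphate:
K₂O: 0.22·a + 0·b = 28.95
P₂O₅: 0.08·a + 0.2·b = 77.2
Eliminate b: (row1) − 0/0.2·(row2) → 0.22·a = 28.95, so a = 131.5909.
Then b = (77.2 − 0.08·131.5909) / 0.2 = 333.3636.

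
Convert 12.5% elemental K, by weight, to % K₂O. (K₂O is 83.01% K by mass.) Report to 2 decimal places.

%K₂O = 12.5 / 0.8301 = 15.0584%.

15.06% K₂O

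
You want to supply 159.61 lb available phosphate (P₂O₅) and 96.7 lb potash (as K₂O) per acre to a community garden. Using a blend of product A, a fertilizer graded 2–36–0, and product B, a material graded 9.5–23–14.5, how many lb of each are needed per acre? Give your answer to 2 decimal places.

17.29 lb product A, 666.90 lb product B

With a, b = lb per acre of product A and product B:
P₂O₅: 0.36·a + 0.23·b = 159.61
K₂O: 0·a + 0.145·b = 96.7
Solving simultaneously: a = 17.2883, b = 666.897.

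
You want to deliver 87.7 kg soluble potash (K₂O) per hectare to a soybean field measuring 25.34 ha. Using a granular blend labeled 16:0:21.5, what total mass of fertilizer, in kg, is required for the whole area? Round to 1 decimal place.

10336.4 kg

Product per hectare = 87.7 / 21.5% = 407.907 kg.
Total product = 407.907 × 25.34 = 10336.36 kg.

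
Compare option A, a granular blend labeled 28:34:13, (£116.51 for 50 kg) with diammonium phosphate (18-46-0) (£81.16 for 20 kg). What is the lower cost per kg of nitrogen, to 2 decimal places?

£8.32 per kg N (option A)

option A: N per bag = 50 × 28% = 14 kg; cost = 116.51 / 14 = £8.3221/kg N.
diammonium phosphate: N per bag = 20 × 18% = 3.6 kg; cost = 81.16 / 3.6 = £22.5444/kg N.
option A is cheaper.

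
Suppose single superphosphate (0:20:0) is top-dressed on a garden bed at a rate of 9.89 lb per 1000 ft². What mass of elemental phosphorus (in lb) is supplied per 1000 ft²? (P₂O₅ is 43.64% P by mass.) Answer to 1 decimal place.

0.9 lb P per thousand sq ft

P₂O₅ per 1000 ft² = 9.89 × 20% = 1.978 lb.
Elemental P = 1.978 × 0.4364 = 0.863199 lb per 1000 ft².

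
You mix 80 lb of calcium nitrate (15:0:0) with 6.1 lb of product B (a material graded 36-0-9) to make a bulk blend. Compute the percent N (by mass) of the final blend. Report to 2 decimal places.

Total mass = 80 + 6.1 = 86.1 lb.
N mass = 15%×80 + 36%×6.1 = 14.196 lb.
% N = 14.196 / 86.1 = 16.4878%.

16.49% N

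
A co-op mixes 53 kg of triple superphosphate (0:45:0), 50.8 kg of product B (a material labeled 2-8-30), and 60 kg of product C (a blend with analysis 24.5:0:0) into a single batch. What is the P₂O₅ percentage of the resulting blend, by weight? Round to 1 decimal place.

17.0% P₂O₅

Total mass = 53 + 50.8 + 60 = 163.8 kg.
P₂O₅ mass = 45%×53 + 8%×50.8 + 0%×60 = 27.914 kg.
% P₂O₅ = 27.914 / 163.8 = 17.0415%.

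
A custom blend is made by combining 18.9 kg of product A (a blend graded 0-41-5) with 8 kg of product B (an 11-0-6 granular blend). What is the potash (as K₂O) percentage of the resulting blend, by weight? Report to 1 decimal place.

Total mass = 18.9 + 8 = 26.9 kg.
K₂O mass = 5%×18.9 + 6%×8 = 1.425 kg.
% K₂O = 1.425 / 26.9 = 5.2974%.

5.3% K₂O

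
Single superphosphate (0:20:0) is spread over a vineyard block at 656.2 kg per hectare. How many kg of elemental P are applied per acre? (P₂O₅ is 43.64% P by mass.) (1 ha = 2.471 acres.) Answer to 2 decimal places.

23.18 kg P per acre

P₂O₅ per hectare = 656.2 × 20% = 131.24 kg.
Elemental P = 131.24 × 0.4364 = 57.2731 kg per hectare.
Convert to per acre: 57.2731 × 0.404694 = 23.1781 kg.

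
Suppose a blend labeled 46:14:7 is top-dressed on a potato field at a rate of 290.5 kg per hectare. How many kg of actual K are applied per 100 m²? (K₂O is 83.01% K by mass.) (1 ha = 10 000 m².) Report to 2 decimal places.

K₂O per hectare = 290.5 × 7% = 20.335 kg.
Elemental K = 20.335 × 0.8301 = 16.8801 kg per hectare.
Convert to per 100 m²: 16.8801 × 0.01 = 0.168801 kg.

0.17 kg K per hundred sq m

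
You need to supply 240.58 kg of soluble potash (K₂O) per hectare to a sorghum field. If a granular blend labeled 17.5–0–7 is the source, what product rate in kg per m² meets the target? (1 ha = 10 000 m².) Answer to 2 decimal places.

0.34 kg of product per sq m

Product per hectare = 240.58 / 7% = 3436.86 kg.
Convert to per m²: 3436.86 × 0.0001 = 0.343686 kg.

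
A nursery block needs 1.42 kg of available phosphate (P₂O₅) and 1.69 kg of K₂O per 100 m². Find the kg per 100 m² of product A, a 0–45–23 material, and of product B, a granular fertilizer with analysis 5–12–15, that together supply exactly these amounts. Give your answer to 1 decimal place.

Let a = kg of product A, b = kg of product B (per 100 m²).
P₂O₅: 0.45·a + 0.12·b = 1.42
K₂O: 0.23·a + 0.15·b = 1.69
From row1: a = (1.42 − 0.12·b) / 0.45.
Into row2: 0.23·(1.42 − 0.12·b)/0.45 + 0.15·b = 1.69 → b = 10.8747, a = 0.255639.

0.3 kg product A, 10.9 kg product B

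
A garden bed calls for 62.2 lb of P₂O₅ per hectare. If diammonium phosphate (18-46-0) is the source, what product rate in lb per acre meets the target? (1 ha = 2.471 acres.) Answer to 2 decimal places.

54.72 lb of product per acre

Product per hectare = 62.2 / 46% = 135.217 lb.
Convert to per acre: 135.217 × 0.404694 = 54.7217 lb.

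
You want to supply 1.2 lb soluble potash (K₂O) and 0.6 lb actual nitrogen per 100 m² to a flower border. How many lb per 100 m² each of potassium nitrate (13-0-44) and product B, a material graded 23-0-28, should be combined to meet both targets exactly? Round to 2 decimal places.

Let a = lb of potassium nitrate, b = lb of product B (per 100 m²).
K₂O: 0.44·a + 0.28·b = 1.2
N: 0.13·a + 0.23·b = 0.6
Eliminate b: (row1) − 0.28/0.23·(row2) → 0.281739·a = 0.469565, so a = 1.66667.
Then b = (0.6 − 0.13·1.66667) / 0.23 = 1.66667.

1.67 lb potassium nitrate, 1.67 lb product B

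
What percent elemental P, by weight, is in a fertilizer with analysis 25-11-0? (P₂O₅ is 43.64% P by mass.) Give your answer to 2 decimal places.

4.80% P

%P = 11 × 0.4364 = 4.8004%.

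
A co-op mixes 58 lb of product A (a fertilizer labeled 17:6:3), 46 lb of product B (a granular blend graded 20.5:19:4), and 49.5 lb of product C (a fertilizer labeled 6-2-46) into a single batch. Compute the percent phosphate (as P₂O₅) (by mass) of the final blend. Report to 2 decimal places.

Total mass = 58 + 46 + 49.5 = 153.5 lb.
P₂O₅ mass = 6%×58 + 19%×46 + 2%×49.5 = 13.21 lb.
% P₂O₅ = 13.21 / 153.5 = 8.60586%.

8.61% P₂O₅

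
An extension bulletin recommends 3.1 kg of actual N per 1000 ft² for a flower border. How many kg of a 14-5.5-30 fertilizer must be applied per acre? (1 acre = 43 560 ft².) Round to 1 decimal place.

Product per 1000 ft² = 3.1 / 14% = 22.1429 kg.
Convert to per acre: 22.1429 × 43.56 = 964.543 kg.

964.5 kg of product per acre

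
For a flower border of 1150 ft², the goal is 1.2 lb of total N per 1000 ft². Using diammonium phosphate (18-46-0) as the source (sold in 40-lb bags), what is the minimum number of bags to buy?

Product per 1000 ft² = 1.2 / 18% = 6.66667 lb.
Total product = 6.66667 × 1150 / 1000 = 7.66667 lb.
Bags = ⌈7.66667 / 40⌉ = 1.

1 bags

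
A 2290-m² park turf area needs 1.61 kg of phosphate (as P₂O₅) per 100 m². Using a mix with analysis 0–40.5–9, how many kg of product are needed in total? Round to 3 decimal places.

91.035 kg

Product per 100 m² = 1.61 / 40.5% = 3.97531 kg.
Total product = 3.97531 × 2290 / 100 = 91.0346 kg.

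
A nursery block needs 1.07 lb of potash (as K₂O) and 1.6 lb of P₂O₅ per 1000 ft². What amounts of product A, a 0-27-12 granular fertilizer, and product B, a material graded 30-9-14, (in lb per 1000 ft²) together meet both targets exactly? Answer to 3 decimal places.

4.730 lb product A, 3.589 lb product B

Per-1000 ft² balance (a = product A, b = product B):
K₂O: 0.12·a + 0.14·b = 1.07
P₂O₅: 0.27·a + 0.09·b = 1.6
Eliminate b: (row1) − 0.14/0.09·(row2) → -0.3·a = -1.41889, so a = 4.72963.
Then b = (1.6 − 0.27·4.72963) / 0.09 = 3.58889.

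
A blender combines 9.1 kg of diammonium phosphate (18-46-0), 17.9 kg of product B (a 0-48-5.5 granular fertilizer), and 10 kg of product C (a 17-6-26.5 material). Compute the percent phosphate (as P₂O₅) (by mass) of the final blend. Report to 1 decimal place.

36.2% P₂O₅

Total mass = 9.1 + 17.9 + 10 = 37 kg.
P₂O₅ mass = 46%×9.1 + 48%×17.9 + 6%×10 = 13.378 kg.
% P₂O₅ = 13.378 / 37 = 36.1568%.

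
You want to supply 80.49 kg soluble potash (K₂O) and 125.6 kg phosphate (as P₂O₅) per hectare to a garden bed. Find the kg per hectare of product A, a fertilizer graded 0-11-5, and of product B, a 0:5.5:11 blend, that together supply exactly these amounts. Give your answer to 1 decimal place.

1004.2 kg product A, 275.3 kg product B

Let a = kg of product A, b = kg of product B (per hectare).
K₂O: 0.05·a + 0.11·b = 80.49
P₂O₅: 0.11·a + 0.055·b = 125.6
Solving simultaneously: a = 1004.18, b = 275.283.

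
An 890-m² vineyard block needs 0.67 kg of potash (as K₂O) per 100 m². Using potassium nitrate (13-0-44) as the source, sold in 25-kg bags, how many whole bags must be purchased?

1 bags

Product per 100 m² = 0.67 / 44% = 1.52273 kg.
Total product = 1.52273 × 890 / 100 = 13.5523 kg.
Bags = ⌈13.5523 / 25⌉ = 1.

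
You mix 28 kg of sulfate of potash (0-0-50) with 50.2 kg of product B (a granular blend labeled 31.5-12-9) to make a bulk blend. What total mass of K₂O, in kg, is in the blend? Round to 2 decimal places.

K₂O mass = 50%×28 + 9%×50.2 = 18.518 kg.

18.52 kg K₂O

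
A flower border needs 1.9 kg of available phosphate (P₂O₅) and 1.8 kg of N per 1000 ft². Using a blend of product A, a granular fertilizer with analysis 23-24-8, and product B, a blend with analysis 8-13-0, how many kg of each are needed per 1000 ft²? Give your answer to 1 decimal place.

7.7 kg product A, 0.5 kg product B

Let a = kg of product A, b = kg of product B (per 1000 ft²).
P₂O₅: 0.24·a + 0.13·b = 1.9
N: 0.23·a + 0.08·b = 1.8
Solving simultaneously: a = 7.66355, b = 0.46729.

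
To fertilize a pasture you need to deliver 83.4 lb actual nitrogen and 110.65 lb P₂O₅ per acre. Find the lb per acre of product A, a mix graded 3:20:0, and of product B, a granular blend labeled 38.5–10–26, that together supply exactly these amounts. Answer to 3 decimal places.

With a, b = lb per acre of product A and product B:
N: 0.03·a + 0.385·b = 83.4
P₂O₅: 0.2·a + 0.1·b = 110.65
Eliminate b: (row1) − 0.385/0.1·(row2) → -0.74·a = -342.603, so a = 462.9764.
Then b = (110.65 − 0.2·462.9764) / 0.1 = 180.5473.

462.976 lb product A, 180.547 lb product B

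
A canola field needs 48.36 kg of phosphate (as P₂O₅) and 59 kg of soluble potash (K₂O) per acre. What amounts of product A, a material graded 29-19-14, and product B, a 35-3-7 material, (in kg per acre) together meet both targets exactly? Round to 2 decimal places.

177.49 kg product A, 487.87 kg product B

With a, b = kg per acre of product A and product B:
P₂O₅: 0.19·a + 0.03·b = 48.36
K₂O: 0.14·a + 0.07·b = 59
Eliminate b: (row1) − 0.03/0.07·(row2) → 0.13·a = 23.0743, so a = 177.4945.
Then b = (59 − 0.14·177.4945) / 0.07 = 487.868.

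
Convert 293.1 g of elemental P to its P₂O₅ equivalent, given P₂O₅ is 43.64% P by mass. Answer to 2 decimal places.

671.63 g P₂O₅

P₂O₅ = 293.1 / 0.4364 = 671.632 g.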